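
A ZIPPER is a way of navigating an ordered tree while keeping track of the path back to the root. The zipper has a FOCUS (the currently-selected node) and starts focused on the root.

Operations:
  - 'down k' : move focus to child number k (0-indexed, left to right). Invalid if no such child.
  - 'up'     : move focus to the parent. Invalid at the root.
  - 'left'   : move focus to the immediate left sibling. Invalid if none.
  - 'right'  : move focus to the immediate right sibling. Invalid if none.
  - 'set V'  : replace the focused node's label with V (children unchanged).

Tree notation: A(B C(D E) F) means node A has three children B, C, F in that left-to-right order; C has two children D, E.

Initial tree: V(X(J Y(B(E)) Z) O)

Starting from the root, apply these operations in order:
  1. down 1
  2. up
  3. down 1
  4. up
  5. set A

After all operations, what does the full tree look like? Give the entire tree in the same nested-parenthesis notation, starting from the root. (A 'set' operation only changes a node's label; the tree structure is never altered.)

Answer: A(X(J Y(B(E)) Z) O)

Derivation:
Step 1 (down 1): focus=O path=1 depth=1 children=[] left=['X'] right=[] parent=V
Step 2 (up): focus=V path=root depth=0 children=['X', 'O'] (at root)
Step 3 (down 1): focus=O path=1 depth=1 children=[] left=['X'] right=[] parent=V
Step 4 (up): focus=V path=root depth=0 children=['X', 'O'] (at root)
Step 5 (set A): focus=A path=root depth=0 children=['X', 'O'] (at root)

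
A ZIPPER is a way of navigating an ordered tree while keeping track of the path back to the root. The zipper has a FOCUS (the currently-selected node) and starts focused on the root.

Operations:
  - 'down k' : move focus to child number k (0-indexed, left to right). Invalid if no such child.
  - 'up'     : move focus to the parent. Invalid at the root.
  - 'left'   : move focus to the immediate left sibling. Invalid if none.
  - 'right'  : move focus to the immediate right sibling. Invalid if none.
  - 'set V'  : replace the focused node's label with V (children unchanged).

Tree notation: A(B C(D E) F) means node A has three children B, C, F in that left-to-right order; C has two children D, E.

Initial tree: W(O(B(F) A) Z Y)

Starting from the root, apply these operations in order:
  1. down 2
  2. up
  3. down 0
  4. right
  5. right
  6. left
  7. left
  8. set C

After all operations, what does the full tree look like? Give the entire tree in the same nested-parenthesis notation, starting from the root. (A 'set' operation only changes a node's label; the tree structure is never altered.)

Answer: W(C(B(F) A) Z Y)

Derivation:
Step 1 (down 2): focus=Y path=2 depth=1 children=[] left=['O', 'Z'] right=[] parent=W
Step 2 (up): focus=W path=root depth=0 children=['O', 'Z', 'Y'] (at root)
Step 3 (down 0): focus=O path=0 depth=1 children=['B', 'A'] left=[] right=['Z', 'Y'] parent=W
Step 4 (right): focus=Z path=1 depth=1 children=[] left=['O'] right=['Y'] parent=W
Step 5 (right): focus=Y path=2 depth=1 children=[] left=['O', 'Z'] right=[] parent=W
Step 6 (left): focus=Z path=1 depth=1 children=[] left=['O'] right=['Y'] parent=W
Step 7 (left): focus=O path=0 depth=1 children=['B', 'A'] left=[] right=['Z', 'Y'] parent=W
Step 8 (set C): focus=C path=0 depth=1 children=['B', 'A'] left=[] right=['Z', 'Y'] parent=W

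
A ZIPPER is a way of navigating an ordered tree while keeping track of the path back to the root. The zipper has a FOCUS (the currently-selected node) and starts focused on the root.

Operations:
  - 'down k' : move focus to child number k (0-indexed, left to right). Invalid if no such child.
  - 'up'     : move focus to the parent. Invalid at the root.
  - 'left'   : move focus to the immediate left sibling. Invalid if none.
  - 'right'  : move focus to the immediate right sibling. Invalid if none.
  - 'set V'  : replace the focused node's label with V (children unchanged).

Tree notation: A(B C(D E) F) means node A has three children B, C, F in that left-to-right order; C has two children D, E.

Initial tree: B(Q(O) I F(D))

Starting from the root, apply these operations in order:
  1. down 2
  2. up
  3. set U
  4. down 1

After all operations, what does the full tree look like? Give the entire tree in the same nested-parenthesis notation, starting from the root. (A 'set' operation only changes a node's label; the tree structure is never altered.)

Step 1 (down 2): focus=F path=2 depth=1 children=['D'] left=['Q', 'I'] right=[] parent=B
Step 2 (up): focus=B path=root depth=0 children=['Q', 'I', 'F'] (at root)
Step 3 (set U): focus=U path=root depth=0 children=['Q', 'I', 'F'] (at root)
Step 4 (down 1): focus=I path=1 depth=1 children=[] left=['Q'] right=['F'] parent=U

Answer: U(Q(O) I F(D))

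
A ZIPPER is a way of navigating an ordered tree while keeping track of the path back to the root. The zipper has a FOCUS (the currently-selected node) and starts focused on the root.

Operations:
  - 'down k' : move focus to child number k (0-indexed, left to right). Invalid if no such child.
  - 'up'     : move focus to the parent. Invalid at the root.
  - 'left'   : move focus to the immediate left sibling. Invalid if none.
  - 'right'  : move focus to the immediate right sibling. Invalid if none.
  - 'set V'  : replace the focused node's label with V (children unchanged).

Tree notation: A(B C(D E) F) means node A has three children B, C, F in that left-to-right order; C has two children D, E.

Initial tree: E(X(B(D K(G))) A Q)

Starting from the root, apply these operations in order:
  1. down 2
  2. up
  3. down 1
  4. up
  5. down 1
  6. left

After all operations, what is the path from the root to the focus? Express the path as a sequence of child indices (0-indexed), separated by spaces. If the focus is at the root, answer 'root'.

Step 1 (down 2): focus=Q path=2 depth=1 children=[] left=['X', 'A'] right=[] parent=E
Step 2 (up): focus=E path=root depth=0 children=['X', 'A', 'Q'] (at root)
Step 3 (down 1): focus=A path=1 depth=1 children=[] left=['X'] right=['Q'] parent=E
Step 4 (up): focus=E path=root depth=0 children=['X', 'A', 'Q'] (at root)
Step 5 (down 1): focus=A path=1 depth=1 children=[] left=['X'] right=['Q'] parent=E
Step 6 (left): focus=X path=0 depth=1 children=['B'] left=[] right=['A', 'Q'] parent=E

Answer: 0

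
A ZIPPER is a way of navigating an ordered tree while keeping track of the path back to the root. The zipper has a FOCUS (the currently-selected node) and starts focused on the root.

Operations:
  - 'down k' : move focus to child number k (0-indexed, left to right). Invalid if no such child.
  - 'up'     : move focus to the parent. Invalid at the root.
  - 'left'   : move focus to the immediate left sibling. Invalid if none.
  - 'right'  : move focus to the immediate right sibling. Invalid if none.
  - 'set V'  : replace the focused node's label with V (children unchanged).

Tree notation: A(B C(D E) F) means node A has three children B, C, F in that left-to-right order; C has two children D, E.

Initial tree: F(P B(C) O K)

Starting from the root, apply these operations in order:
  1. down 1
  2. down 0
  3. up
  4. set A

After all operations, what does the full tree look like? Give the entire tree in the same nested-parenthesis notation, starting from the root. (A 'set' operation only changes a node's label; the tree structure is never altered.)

Step 1 (down 1): focus=B path=1 depth=1 children=['C'] left=['P'] right=['O', 'K'] parent=F
Step 2 (down 0): focus=C path=1/0 depth=2 children=[] left=[] right=[] parent=B
Step 3 (up): focus=B path=1 depth=1 children=['C'] left=['P'] right=['O', 'K'] parent=F
Step 4 (set A): focus=A path=1 depth=1 children=['C'] left=['P'] right=['O', 'K'] parent=F

Answer: F(P A(C) O K)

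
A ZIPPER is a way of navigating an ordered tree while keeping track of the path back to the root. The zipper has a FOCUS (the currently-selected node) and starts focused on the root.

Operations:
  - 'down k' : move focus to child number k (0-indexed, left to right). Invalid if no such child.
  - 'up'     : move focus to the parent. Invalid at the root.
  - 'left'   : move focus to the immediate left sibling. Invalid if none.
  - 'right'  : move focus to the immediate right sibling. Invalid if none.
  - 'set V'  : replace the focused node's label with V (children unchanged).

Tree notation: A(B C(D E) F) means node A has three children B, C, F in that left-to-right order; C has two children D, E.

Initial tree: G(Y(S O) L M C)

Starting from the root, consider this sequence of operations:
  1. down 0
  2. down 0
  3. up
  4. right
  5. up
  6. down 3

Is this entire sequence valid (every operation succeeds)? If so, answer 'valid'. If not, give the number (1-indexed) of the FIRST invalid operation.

Step 1 (down 0): focus=Y path=0 depth=1 children=['S', 'O'] left=[] right=['L', 'M', 'C'] parent=G
Step 2 (down 0): focus=S path=0/0 depth=2 children=[] left=[] right=['O'] parent=Y
Step 3 (up): focus=Y path=0 depth=1 children=['S', 'O'] left=[] right=['L', 'M', 'C'] parent=G
Step 4 (right): focus=L path=1 depth=1 children=[] left=['Y'] right=['M', 'C'] parent=G
Step 5 (up): focus=G path=root depth=0 children=['Y', 'L', 'M', 'C'] (at root)
Step 6 (down 3): focus=C path=3 depth=1 children=[] left=['Y', 'L', 'M'] right=[] parent=G

Answer: valid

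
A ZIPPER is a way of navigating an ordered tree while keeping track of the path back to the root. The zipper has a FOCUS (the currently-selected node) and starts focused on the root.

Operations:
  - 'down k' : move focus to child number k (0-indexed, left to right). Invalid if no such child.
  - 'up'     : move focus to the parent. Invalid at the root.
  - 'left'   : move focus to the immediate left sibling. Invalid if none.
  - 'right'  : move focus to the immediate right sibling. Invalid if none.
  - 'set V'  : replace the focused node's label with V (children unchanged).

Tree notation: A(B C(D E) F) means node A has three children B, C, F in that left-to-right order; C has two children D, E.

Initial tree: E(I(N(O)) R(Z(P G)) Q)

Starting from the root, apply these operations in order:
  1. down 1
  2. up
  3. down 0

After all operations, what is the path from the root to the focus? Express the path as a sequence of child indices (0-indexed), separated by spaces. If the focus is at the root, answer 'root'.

Step 1 (down 1): focus=R path=1 depth=1 children=['Z'] left=['I'] right=['Q'] parent=E
Step 2 (up): focus=E path=root depth=0 children=['I', 'R', 'Q'] (at root)
Step 3 (down 0): focus=I path=0 depth=1 children=['N'] left=[] right=['R', 'Q'] parent=E

Answer: 0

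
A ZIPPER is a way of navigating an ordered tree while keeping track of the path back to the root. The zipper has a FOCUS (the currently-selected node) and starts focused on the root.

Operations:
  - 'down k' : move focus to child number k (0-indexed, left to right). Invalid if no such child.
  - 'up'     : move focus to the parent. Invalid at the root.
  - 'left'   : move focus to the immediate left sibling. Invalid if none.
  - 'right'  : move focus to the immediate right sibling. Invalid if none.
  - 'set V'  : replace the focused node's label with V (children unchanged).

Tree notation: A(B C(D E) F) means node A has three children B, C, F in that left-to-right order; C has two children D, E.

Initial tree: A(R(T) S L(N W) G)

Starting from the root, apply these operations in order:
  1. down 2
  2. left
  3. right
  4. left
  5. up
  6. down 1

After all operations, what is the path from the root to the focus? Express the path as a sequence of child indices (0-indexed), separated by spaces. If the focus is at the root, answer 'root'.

Step 1 (down 2): focus=L path=2 depth=1 children=['N', 'W'] left=['R', 'S'] right=['G'] parent=A
Step 2 (left): focus=S path=1 depth=1 children=[] left=['R'] right=['L', 'G'] parent=A
Step 3 (right): focus=L path=2 depth=1 children=['N', 'W'] left=['R', 'S'] right=['G'] parent=A
Step 4 (left): focus=S path=1 depth=1 children=[] left=['R'] right=['L', 'G'] parent=A
Step 5 (up): focus=A path=root depth=0 children=['R', 'S', 'L', 'G'] (at root)
Step 6 (down 1): focus=S path=1 depth=1 children=[] left=['R'] right=['L', 'G'] parent=A

Answer: 1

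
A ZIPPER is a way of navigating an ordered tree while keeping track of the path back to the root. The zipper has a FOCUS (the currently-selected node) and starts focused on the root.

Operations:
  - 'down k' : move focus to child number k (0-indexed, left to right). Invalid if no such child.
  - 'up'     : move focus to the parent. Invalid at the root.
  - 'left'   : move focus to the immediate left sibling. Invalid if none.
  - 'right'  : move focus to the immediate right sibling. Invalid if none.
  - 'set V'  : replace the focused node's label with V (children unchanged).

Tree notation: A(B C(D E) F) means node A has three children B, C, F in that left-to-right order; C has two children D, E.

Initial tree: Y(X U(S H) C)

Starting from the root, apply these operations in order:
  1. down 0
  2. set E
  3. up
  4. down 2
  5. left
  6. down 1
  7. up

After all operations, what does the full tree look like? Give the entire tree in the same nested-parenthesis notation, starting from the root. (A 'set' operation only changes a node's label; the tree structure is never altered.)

Step 1 (down 0): focus=X path=0 depth=1 children=[] left=[] right=['U', 'C'] parent=Y
Step 2 (set E): focus=E path=0 depth=1 children=[] left=[] right=['U', 'C'] parent=Y
Step 3 (up): focus=Y path=root depth=0 children=['E', 'U', 'C'] (at root)
Step 4 (down 2): focus=C path=2 depth=1 children=[] left=['E', 'U'] right=[] parent=Y
Step 5 (left): focus=U path=1 depth=1 children=['S', 'H'] left=['E'] right=['C'] parent=Y
Step 6 (down 1): focus=H path=1/1 depth=2 children=[] left=['S'] right=[] parent=U
Step 7 (up): focus=U path=1 depth=1 children=['S', 'H'] left=['E'] right=['C'] parent=Y

Answer: Y(E U(S H) C)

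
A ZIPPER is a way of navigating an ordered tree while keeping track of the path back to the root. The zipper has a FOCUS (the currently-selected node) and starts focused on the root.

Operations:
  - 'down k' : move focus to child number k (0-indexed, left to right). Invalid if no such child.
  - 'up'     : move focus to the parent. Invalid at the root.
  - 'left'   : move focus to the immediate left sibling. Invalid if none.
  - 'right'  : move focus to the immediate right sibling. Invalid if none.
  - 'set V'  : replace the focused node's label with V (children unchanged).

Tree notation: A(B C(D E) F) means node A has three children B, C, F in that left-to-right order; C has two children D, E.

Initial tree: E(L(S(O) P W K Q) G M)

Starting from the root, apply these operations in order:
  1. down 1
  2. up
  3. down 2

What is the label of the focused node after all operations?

Step 1 (down 1): focus=G path=1 depth=1 children=[] left=['L'] right=['M'] parent=E
Step 2 (up): focus=E path=root depth=0 children=['L', 'G', 'M'] (at root)
Step 3 (down 2): focus=M path=2 depth=1 children=[] left=['L', 'G'] right=[] parent=E

Answer: M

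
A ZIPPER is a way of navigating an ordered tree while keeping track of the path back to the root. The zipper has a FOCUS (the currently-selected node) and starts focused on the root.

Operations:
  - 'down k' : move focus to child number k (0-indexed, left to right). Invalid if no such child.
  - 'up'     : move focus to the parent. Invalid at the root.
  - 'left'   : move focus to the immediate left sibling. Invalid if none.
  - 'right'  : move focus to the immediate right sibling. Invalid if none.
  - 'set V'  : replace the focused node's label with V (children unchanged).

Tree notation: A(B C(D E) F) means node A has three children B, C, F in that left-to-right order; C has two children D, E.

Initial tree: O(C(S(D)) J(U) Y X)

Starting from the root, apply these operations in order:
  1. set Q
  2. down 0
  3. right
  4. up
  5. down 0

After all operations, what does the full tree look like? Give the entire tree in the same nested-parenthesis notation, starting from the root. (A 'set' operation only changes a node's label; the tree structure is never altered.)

Step 1 (set Q): focus=Q path=root depth=0 children=['C', 'J', 'Y', 'X'] (at root)
Step 2 (down 0): focus=C path=0 depth=1 children=['S'] left=[] right=['J', 'Y', 'X'] parent=Q
Step 3 (right): focus=J path=1 depth=1 children=['U'] left=['C'] right=['Y', 'X'] parent=Q
Step 4 (up): focus=Q path=root depth=0 children=['C', 'J', 'Y', 'X'] (at root)
Step 5 (down 0): focus=C path=0 depth=1 children=['S'] left=[] right=['J', 'Y', 'X'] parent=Q

Answer: Q(C(S(D)) J(U) Y X)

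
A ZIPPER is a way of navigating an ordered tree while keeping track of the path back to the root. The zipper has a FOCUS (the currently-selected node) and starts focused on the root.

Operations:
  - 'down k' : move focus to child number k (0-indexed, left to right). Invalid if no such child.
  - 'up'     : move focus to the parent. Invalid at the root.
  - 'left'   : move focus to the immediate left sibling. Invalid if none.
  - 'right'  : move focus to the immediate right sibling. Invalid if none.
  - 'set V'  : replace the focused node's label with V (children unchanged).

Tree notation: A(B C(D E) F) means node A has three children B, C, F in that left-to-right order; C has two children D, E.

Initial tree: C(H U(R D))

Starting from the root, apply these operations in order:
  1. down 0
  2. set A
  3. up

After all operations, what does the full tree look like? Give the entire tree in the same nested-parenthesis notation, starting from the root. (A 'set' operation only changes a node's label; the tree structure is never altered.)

Step 1 (down 0): focus=H path=0 depth=1 children=[] left=[] right=['U'] parent=C
Step 2 (set A): focus=A path=0 depth=1 children=[] left=[] right=['U'] parent=C
Step 3 (up): focus=C path=root depth=0 children=['A', 'U'] (at root)

Answer: C(A U(R D))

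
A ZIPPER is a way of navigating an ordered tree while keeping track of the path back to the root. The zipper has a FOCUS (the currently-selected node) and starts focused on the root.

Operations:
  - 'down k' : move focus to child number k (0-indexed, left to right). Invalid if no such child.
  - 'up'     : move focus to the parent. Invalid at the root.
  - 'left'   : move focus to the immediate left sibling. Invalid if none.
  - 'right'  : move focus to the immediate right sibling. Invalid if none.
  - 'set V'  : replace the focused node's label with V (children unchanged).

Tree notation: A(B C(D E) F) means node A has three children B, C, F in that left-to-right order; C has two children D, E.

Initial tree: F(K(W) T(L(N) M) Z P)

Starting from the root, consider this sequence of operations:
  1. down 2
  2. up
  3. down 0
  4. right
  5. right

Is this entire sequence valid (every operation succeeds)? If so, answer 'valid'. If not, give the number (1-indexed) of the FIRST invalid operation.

Step 1 (down 2): focus=Z path=2 depth=1 children=[] left=['K', 'T'] right=['P'] parent=F
Step 2 (up): focus=F path=root depth=0 children=['K', 'T', 'Z', 'P'] (at root)
Step 3 (down 0): focus=K path=0 depth=1 children=['W'] left=[] right=['T', 'Z', 'P'] parent=F
Step 4 (right): focus=T path=1 depth=1 children=['L', 'M'] left=['K'] right=['Z', 'P'] parent=F
Step 5 (right): focus=Z path=2 depth=1 children=[] left=['K', 'T'] right=['P'] parent=F

Answer: valid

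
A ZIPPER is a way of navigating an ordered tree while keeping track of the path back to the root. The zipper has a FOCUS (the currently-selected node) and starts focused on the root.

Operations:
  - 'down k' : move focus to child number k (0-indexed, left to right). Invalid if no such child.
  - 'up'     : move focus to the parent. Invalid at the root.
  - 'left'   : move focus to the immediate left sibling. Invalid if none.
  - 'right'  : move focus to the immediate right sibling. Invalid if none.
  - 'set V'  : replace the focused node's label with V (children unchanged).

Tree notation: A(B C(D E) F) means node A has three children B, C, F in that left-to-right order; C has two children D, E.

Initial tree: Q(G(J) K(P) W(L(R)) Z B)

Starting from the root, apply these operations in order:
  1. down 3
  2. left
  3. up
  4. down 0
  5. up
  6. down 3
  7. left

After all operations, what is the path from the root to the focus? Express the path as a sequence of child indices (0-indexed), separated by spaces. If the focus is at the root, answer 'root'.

Step 1 (down 3): focus=Z path=3 depth=1 children=[] left=['G', 'K', 'W'] right=['B'] parent=Q
Step 2 (left): focus=W path=2 depth=1 children=['L'] left=['G', 'K'] right=['Z', 'B'] parent=Q
Step 3 (up): focus=Q path=root depth=0 children=['G', 'K', 'W', 'Z', 'B'] (at root)
Step 4 (down 0): focus=G path=0 depth=1 children=['J'] left=[] right=['K', 'W', 'Z', 'B'] parent=Q
Step 5 (up): focus=Q path=root depth=0 children=['G', 'K', 'W', 'Z', 'B'] (at root)
Step 6 (down 3): focus=Z path=3 depth=1 children=[] left=['G', 'K', 'W'] right=['B'] parent=Q
Step 7 (left): focus=W path=2 depth=1 children=['L'] left=['G', 'K'] right=['Z', 'B'] parent=Q

Answer: 2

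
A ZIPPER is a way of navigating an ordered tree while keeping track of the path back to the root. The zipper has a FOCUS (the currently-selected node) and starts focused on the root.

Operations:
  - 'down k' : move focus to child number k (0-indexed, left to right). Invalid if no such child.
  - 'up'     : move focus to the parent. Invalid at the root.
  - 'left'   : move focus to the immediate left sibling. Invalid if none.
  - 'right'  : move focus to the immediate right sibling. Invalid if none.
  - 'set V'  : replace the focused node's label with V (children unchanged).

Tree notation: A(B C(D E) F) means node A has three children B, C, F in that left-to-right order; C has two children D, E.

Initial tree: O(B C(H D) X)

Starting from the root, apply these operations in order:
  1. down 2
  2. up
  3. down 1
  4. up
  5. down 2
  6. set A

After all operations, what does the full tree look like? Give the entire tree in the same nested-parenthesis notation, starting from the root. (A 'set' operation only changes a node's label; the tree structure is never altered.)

Answer: O(B C(H D) A)

Derivation:
Step 1 (down 2): focus=X path=2 depth=1 children=[] left=['B', 'C'] right=[] parent=O
Step 2 (up): focus=O path=root depth=0 children=['B', 'C', 'X'] (at root)
Step 3 (down 1): focus=C path=1 depth=1 children=['H', 'D'] left=['B'] right=['X'] parent=O
Step 4 (up): focus=O path=root depth=0 children=['B', 'C', 'X'] (at root)
Step 5 (down 2): focus=X path=2 depth=1 children=[] left=['B', 'C'] right=[] parent=O
Step 6 (set A): focus=A path=2 depth=1 children=[] left=['B', 'C'] right=[] parent=O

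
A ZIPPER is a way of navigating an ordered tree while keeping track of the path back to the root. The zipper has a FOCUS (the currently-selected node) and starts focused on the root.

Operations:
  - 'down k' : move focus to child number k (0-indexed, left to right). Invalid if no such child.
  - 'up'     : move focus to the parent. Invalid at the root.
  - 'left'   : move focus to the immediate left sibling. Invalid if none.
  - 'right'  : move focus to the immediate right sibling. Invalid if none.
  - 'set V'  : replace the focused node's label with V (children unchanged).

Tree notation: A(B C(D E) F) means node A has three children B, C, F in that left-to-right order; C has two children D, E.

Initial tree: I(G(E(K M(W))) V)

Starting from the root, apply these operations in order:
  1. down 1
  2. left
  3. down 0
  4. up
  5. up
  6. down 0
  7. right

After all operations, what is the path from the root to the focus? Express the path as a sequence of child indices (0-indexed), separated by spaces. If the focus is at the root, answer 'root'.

Answer: 1

Derivation:
Step 1 (down 1): focus=V path=1 depth=1 children=[] left=['G'] right=[] parent=I
Step 2 (left): focus=G path=0 depth=1 children=['E'] left=[] right=['V'] parent=I
Step 3 (down 0): focus=E path=0/0 depth=2 children=['K', 'M'] left=[] right=[] parent=G
Step 4 (up): focus=G path=0 depth=1 children=['E'] left=[] right=['V'] parent=I
Step 5 (up): focus=I path=root depth=0 children=['G', 'V'] (at root)
Step 6 (down 0): focus=G path=0 depth=1 children=['E'] left=[] right=['V'] parent=I
Step 7 (right): focus=V path=1 depth=1 children=[] left=['G'] right=[] parent=I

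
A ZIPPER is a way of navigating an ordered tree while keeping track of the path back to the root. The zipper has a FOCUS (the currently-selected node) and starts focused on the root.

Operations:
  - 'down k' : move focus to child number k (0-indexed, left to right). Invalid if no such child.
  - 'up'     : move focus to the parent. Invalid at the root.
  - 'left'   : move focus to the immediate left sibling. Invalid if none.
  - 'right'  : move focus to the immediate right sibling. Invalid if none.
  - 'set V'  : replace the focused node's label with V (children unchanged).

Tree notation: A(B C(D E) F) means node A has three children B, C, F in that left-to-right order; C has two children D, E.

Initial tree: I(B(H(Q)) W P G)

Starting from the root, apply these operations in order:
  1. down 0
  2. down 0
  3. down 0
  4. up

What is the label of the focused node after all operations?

Step 1 (down 0): focus=B path=0 depth=1 children=['H'] left=[] right=['W', 'P', 'G'] parent=I
Step 2 (down 0): focus=H path=0/0 depth=2 children=['Q'] left=[] right=[] parent=B
Step 3 (down 0): focus=Q path=0/0/0 depth=3 children=[] left=[] right=[] parent=H
Step 4 (up): focus=H path=0/0 depth=2 children=['Q'] left=[] right=[] parent=B

Answer: H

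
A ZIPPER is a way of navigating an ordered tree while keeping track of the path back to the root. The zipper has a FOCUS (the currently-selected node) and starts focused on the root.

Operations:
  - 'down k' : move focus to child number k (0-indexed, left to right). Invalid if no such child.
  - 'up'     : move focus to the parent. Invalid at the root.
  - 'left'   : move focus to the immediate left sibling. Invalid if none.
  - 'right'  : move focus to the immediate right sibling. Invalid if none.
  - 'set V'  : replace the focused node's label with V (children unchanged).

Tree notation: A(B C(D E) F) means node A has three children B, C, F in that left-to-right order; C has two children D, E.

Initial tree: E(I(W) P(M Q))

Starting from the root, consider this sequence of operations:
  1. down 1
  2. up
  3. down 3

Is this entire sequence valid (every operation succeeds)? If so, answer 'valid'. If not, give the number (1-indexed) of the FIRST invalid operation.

Step 1 (down 1): focus=P path=1 depth=1 children=['M', 'Q'] left=['I'] right=[] parent=E
Step 2 (up): focus=E path=root depth=0 children=['I', 'P'] (at root)
Step 3 (down 3): INVALID

Answer: 3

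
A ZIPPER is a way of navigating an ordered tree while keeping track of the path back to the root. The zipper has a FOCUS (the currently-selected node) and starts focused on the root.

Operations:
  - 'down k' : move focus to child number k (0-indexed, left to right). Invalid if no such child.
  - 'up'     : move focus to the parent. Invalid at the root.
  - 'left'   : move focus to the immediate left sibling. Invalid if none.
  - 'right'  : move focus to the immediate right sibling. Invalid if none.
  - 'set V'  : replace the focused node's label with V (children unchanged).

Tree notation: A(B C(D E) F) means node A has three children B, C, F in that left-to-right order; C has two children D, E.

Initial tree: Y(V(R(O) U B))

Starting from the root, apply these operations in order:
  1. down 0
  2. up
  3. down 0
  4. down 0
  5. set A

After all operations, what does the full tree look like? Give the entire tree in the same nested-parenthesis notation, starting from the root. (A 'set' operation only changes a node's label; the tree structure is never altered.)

Answer: Y(V(A(O) U B))

Derivation:
Step 1 (down 0): focus=V path=0 depth=1 children=['R', 'U', 'B'] left=[] right=[] parent=Y
Step 2 (up): focus=Y path=root depth=0 children=['V'] (at root)
Step 3 (down 0): focus=V path=0 depth=1 children=['R', 'U', 'B'] left=[] right=[] parent=Y
Step 4 (down 0): focus=R path=0/0 depth=2 children=['O'] left=[] right=['U', 'B'] parent=V
Step 5 (set A): focus=A path=0/0 depth=2 children=['O'] left=[] right=['U', 'B'] parent=V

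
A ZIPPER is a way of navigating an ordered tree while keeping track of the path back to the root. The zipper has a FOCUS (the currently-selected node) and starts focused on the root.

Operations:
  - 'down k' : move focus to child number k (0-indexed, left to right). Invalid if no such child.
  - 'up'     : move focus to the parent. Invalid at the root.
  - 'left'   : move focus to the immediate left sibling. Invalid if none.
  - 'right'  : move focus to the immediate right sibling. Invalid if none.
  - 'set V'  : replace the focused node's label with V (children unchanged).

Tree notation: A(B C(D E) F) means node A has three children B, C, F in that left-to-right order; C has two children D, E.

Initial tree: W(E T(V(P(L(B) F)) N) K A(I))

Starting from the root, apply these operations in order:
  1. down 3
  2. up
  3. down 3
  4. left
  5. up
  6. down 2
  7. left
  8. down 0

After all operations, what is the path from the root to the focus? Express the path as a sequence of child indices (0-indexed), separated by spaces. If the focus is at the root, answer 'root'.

Step 1 (down 3): focus=A path=3 depth=1 children=['I'] left=['E', 'T', 'K'] right=[] parent=W
Step 2 (up): focus=W path=root depth=0 children=['E', 'T', 'K', 'A'] (at root)
Step 3 (down 3): focus=A path=3 depth=1 children=['I'] left=['E', 'T', 'K'] right=[] parent=W
Step 4 (left): focus=K path=2 depth=1 children=[] left=['E', 'T'] right=['A'] parent=W
Step 5 (up): focus=W path=root depth=0 children=['E', 'T', 'K', 'A'] (at root)
Step 6 (down 2): focus=K path=2 depth=1 children=[] left=['E', 'T'] right=['A'] parent=W
Step 7 (left): focus=T path=1 depth=1 children=['V', 'N'] left=['E'] right=['K', 'A'] parent=W
Step 8 (down 0): focus=V path=1/0 depth=2 children=['P'] left=[] right=['N'] parent=T

Answer: 1 0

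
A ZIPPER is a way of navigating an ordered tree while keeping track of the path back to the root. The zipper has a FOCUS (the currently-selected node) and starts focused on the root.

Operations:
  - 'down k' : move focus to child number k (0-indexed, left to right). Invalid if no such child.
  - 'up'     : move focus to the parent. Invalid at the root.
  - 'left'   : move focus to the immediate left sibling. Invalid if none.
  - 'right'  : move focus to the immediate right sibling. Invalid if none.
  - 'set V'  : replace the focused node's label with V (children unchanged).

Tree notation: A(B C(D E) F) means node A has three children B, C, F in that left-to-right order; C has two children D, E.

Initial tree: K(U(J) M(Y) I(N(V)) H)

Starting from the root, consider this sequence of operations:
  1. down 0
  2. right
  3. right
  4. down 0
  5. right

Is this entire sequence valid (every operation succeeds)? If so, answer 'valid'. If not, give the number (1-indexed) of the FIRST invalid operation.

Step 1 (down 0): focus=U path=0 depth=1 children=['J'] left=[] right=['M', 'I', 'H'] parent=K
Step 2 (right): focus=M path=1 depth=1 children=['Y'] left=['U'] right=['I', 'H'] parent=K
Step 3 (right): focus=I path=2 depth=1 children=['N'] left=['U', 'M'] right=['H'] parent=K
Step 4 (down 0): focus=N path=2/0 depth=2 children=['V'] left=[] right=[] parent=I
Step 5 (right): INVALID

Answer: 5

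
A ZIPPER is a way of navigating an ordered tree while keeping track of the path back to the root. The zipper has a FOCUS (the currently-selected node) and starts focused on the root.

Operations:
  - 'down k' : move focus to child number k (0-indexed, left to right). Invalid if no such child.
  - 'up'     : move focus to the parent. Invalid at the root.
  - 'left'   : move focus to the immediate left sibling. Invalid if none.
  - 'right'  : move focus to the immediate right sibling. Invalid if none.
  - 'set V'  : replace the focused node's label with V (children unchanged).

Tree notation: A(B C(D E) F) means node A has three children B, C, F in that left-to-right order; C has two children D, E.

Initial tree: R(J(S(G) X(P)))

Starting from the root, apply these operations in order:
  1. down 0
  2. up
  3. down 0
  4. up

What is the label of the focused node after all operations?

Step 1 (down 0): focus=J path=0 depth=1 children=['S', 'X'] left=[] right=[] parent=R
Step 2 (up): focus=R path=root depth=0 children=['J'] (at root)
Step 3 (down 0): focus=J path=0 depth=1 children=['S', 'X'] left=[] right=[] parent=R
Step 4 (up): focus=R path=root depth=0 children=['J'] (at root)

Answer: R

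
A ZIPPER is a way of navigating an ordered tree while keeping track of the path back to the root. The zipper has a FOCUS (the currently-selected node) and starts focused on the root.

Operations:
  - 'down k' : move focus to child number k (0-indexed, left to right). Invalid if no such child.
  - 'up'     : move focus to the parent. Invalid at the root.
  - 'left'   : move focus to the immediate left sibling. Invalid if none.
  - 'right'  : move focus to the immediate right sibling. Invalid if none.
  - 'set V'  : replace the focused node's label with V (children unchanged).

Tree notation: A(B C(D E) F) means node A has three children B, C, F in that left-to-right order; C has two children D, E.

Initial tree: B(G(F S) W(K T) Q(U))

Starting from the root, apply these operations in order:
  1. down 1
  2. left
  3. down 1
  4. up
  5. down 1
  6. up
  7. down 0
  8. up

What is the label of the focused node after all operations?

Answer: G

Derivation:
Step 1 (down 1): focus=W path=1 depth=1 children=['K', 'T'] left=['G'] right=['Q'] parent=B
Step 2 (left): focus=G path=0 depth=1 children=['F', 'S'] left=[] right=['W', 'Q'] parent=B
Step 3 (down 1): focus=S path=0/1 depth=2 children=[] left=['F'] right=[] parent=G
Step 4 (up): focus=G path=0 depth=1 children=['F', 'S'] left=[] right=['W', 'Q'] parent=B
Step 5 (down 1): focus=S path=0/1 depth=2 children=[] left=['F'] right=[] parent=G
Step 6 (up): focus=G path=0 depth=1 children=['F', 'S'] left=[] right=['W', 'Q'] parent=B
Step 7 (down 0): focus=F path=0/0 depth=2 children=[] left=[] right=['S'] parent=G
Step 8 (up): focus=G path=0 depth=1 children=['F', 'S'] left=[] right=['W', 'Q'] parent=B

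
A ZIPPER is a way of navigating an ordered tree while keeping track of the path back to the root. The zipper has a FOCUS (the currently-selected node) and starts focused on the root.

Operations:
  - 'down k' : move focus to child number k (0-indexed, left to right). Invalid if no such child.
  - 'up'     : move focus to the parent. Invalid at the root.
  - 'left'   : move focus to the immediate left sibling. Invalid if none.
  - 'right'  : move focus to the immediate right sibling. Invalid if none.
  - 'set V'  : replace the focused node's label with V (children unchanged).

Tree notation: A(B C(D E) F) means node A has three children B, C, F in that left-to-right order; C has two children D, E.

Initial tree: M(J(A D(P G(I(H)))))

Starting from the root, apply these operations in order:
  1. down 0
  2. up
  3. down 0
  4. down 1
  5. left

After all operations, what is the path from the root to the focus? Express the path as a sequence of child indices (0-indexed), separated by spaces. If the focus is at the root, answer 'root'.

Answer: 0 0

Derivation:
Step 1 (down 0): focus=J path=0 depth=1 children=['A', 'D'] left=[] right=[] parent=M
Step 2 (up): focus=M path=root depth=0 children=['J'] (at root)
Step 3 (down 0): focus=J path=0 depth=1 children=['A', 'D'] left=[] right=[] parent=M
Step 4 (down 1): focus=D path=0/1 depth=2 children=['P', 'G'] left=['A'] right=[] parent=J
Step 5 (left): focus=A path=0/0 depth=2 children=[] left=[] right=['D'] parent=J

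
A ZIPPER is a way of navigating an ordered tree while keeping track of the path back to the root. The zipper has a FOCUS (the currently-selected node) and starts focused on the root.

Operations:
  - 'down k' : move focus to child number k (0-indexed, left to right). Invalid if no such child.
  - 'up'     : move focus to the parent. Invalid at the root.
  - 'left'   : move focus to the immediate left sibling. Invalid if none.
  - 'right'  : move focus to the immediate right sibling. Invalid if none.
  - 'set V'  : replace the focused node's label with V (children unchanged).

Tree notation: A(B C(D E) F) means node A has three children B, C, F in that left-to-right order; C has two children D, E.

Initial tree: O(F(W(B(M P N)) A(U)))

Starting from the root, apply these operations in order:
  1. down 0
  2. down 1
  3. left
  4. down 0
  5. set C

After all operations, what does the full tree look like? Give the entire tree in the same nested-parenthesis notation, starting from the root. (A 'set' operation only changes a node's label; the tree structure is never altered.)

Answer: O(F(W(C(M P N)) A(U)))

Derivation:
Step 1 (down 0): focus=F path=0 depth=1 children=['W', 'A'] left=[] right=[] parent=O
Step 2 (down 1): focus=A path=0/1 depth=2 children=['U'] left=['W'] right=[] parent=F
Step 3 (left): focus=W path=0/0 depth=2 children=['B'] left=[] right=['A'] parent=F
Step 4 (down 0): focus=B path=0/0/0 depth=3 children=['M', 'P', 'N'] left=[] right=[] parent=W
Step 5 (set C): focus=C path=0/0/0 depth=3 children=['M', 'P', 'N'] left=[] right=[] parent=W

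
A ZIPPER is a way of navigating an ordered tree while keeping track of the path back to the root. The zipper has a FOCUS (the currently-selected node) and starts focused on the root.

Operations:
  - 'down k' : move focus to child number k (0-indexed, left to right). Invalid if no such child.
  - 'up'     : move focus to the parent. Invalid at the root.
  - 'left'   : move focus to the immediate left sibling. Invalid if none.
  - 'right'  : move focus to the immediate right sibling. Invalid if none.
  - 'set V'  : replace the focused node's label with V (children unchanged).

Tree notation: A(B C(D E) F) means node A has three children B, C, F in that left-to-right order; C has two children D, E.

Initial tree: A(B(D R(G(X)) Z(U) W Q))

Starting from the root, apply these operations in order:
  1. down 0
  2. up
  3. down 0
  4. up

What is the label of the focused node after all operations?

Step 1 (down 0): focus=B path=0 depth=1 children=['D', 'R', 'Z', 'W', 'Q'] left=[] right=[] parent=A
Step 2 (up): focus=A path=root depth=0 children=['B'] (at root)
Step 3 (down 0): focus=B path=0 depth=1 children=['D', 'R', 'Z', 'W', 'Q'] left=[] right=[] parent=A
Step 4 (up): focus=A path=root depth=0 children=['B'] (at root)

Answer: A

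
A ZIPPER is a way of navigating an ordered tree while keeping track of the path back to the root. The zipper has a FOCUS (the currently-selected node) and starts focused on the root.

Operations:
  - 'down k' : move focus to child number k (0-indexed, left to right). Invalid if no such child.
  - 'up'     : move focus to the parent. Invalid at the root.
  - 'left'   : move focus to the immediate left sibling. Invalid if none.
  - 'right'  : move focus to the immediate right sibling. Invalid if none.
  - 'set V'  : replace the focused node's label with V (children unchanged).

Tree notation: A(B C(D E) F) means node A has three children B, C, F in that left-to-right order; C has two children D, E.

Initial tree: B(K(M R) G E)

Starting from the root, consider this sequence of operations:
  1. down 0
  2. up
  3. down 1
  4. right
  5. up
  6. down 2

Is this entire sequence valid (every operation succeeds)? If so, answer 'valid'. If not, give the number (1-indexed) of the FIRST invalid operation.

Answer: valid

Derivation:
Step 1 (down 0): focus=K path=0 depth=1 children=['M', 'R'] left=[] right=['G', 'E'] parent=B
Step 2 (up): focus=B path=root depth=0 children=['K', 'G', 'E'] (at root)
Step 3 (down 1): focus=G path=1 depth=1 children=[] left=['K'] right=['E'] parent=B
Step 4 (right): focus=E path=2 depth=1 children=[] left=['K', 'G'] right=[] parent=B
Step 5 (up): focus=B path=root depth=0 children=['K', 'G', 'E'] (at root)
Step 6 (down 2): focus=E path=2 depth=1 children=[] left=['K', 'G'] right=[] parent=B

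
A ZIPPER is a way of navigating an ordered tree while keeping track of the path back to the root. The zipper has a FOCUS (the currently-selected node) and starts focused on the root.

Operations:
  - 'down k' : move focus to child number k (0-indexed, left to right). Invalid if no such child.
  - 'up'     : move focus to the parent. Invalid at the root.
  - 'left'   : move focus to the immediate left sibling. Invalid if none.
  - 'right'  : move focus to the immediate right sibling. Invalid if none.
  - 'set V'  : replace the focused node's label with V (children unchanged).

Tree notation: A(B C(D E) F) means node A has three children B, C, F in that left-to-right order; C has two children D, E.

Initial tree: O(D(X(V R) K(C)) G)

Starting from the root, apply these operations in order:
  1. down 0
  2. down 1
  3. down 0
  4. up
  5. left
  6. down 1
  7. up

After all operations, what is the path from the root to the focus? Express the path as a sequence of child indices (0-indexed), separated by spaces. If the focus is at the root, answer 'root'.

Step 1 (down 0): focus=D path=0 depth=1 children=['X', 'K'] left=[] right=['G'] parent=O
Step 2 (down 1): focus=K path=0/1 depth=2 children=['C'] left=['X'] right=[] parent=D
Step 3 (down 0): focus=C path=0/1/0 depth=3 children=[] left=[] right=[] parent=K
Step 4 (up): focus=K path=0/1 depth=2 children=['C'] left=['X'] right=[] parent=D
Step 5 (left): focus=X path=0/0 depth=2 children=['V', 'R'] left=[] right=['K'] parent=D
Step 6 (down 1): focus=R path=0/0/1 depth=3 children=[] left=['V'] right=[] parent=X
Step 7 (up): focus=X path=0/0 depth=2 children=['V', 'R'] left=[] right=['K'] parent=D

Answer: 0 0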